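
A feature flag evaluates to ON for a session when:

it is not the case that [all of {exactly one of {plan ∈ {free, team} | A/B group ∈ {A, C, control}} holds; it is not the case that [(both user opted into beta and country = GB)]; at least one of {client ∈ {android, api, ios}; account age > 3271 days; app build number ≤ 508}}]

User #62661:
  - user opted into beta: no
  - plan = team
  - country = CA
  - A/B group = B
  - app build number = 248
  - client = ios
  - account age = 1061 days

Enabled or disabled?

Atomic conditions:
  plan ∈ {free, team}: team is in the set → true
  A/B group ∈ {A, C, control}: B is not in the set → false
  user opted into beta: no → false
  country = GB: CA == GB is false
  client ∈ {android, api, ios}: ios is in the set → true
  account age > 3271 days: 1061 > 3271 is false
  app build number ≤ 508: 248 ≤ 508 is true
Combine:
[1.1] exactly-one(true, false) = true
[1.2.1] false AND false = false
[1.2] NOT false = true
[1.3] true OR false OR true = true
[1] true AND true AND true = true
[root] NOT true = false
Overall: false → disabled

Disabled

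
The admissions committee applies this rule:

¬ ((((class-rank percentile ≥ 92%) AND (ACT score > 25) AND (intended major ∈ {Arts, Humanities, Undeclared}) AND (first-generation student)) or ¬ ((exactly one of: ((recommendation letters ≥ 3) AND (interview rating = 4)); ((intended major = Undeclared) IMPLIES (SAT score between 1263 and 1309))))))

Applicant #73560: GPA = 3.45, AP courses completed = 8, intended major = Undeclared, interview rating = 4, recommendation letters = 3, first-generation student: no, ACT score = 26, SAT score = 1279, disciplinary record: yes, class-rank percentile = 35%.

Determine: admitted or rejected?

Atomic conditions:
  class-rank percentile ≥ 92%: 35 ≥ 92 is false
  ACT score > 25: 26 > 25 is true
  intended major ∈ {Arts, Humanities, Undeclared}: Undeclared is in the set → true
  first-generation student: no → false
  recommendation letters ≥ 3: 3 ≥ 3 is true
  interview rating = 4: 4 == 4 is true
  intended major = Undeclared: Undeclared == Undeclared is true
  SAT score between 1263 and 1309: 1279 in [1263, 1309] is true
Combine:
[1.1] false AND true AND true AND false = false
[1.2.1.1] true AND true = true
[1.2.1.2] true → true = true
[1.2.1] exactly-one(true, true) = false
[1.2] NOT false = true
[1] false OR true = true
[root] NOT true = false
Overall: false → rejected

Rejected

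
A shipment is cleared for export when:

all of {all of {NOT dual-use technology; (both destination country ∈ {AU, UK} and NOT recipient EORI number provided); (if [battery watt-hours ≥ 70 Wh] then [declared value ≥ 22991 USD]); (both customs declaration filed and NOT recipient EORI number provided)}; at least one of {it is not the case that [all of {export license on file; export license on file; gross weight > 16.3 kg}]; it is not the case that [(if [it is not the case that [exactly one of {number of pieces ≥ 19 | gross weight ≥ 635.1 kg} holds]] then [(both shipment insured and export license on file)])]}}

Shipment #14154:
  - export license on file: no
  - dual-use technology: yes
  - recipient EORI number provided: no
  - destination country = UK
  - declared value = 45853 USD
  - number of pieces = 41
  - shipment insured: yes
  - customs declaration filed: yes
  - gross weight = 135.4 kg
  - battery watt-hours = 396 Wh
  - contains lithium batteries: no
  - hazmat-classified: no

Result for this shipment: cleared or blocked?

Blocked

Atomic conditions:
  NOT dual-use technology: yes → false
  destination country ∈ {AU, UK}: UK is in the set → true
  NOT recipient EORI number provided: no → true
  battery watt-hours ≥ 70 Wh: 396 ≥ 70 is true
  declared value ≥ 22991 USD: 45853 ≥ 22991 is true
  customs declaration filed: yes → true
  export license on file: no → false
  gross weight > 16.3 kg: 135.4 > 16.3 is true
  number of pieces ≥ 19: 41 ≥ 19 is true
  gross weight ≥ 635.1 kg: 135.4 ≥ 635.1 is false
  shipment insured: yes → true
Combine:
[1.2] true AND true = true
[1.3] true → true = true
[1.4] true AND true = true
[1] false AND true AND true AND true = false
[2.1.1] false AND false AND true = false
[2.1] NOT false = true
[2.2.1.1.1] exactly-one(true, false) = true
[2.2.1.1] NOT true = false
[2.2.1.2] true AND false = false
[2.2.1] false → false (antecedent false ⇒ implication holds) = true
[2.2] NOT true = false
[2] true OR false = true
[root] false AND true = false
Overall: false → blocked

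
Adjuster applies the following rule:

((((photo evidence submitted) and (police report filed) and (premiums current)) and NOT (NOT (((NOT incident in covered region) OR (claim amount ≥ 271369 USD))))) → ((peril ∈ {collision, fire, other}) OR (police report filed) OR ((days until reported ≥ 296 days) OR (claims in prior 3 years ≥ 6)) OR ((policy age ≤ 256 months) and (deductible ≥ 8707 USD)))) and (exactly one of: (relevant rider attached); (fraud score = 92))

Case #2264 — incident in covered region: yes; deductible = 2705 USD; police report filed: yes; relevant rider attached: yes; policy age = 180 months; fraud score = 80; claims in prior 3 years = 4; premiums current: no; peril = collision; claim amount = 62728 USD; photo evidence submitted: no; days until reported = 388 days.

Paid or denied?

Atomic conditions:
  photo evidence submitted: no → false
  police report filed: yes → true
  premiums current: no → false
  NOT incident in covered region: yes → false
  claim amount ≥ 271369 USD: 62728 ≥ 271369 is false
  peril ∈ {collision, fire, other}: collision is in the set → true
  days until reported ≥ 296 days: 388 ≥ 296 is true
  claims in prior 3 years ≥ 6: 4 ≥ 6 is false
  policy age ≤ 256 months: 180 ≤ 256 is true
  deductible ≥ 8707 USD: 2705 ≥ 8707 is false
  relevant rider attached: yes → true
  fraud score = 92: 80 == 92 is false
Combine:
[1.1.1] false AND true AND false = false
[1.1.2.1.1] false OR false = false
[1.1.2.1] NOT false = true
[1.1.2] NOT true = false
[1.1] false AND false = false
[1.2.3] true OR false = true
[1.2.4] true AND false = false
[1.2] true OR true OR true OR false = true
[1] false → true (antecedent false ⇒ implication holds) = true
[2] exactly-one(true, false) = true
[root] true AND true = true
Overall: true → paid

Paid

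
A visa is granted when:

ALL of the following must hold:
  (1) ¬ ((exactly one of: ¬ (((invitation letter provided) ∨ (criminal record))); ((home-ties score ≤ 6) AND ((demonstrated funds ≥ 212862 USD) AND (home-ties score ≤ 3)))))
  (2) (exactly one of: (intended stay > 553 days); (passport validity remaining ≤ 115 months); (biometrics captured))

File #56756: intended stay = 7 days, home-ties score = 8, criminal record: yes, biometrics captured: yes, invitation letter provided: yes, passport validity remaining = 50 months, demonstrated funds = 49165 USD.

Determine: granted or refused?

Refused

Atomic conditions:
  invitation letter provided: yes → true
  criminal record: yes → true
  home-ties score ≤ 6: 8 ≤ 6 is false
  demonstrated funds ≥ 212862 USD: 49165 ≥ 212862 is false
  home-ties score ≤ 3: 8 ≤ 3 is false
  intended stay > 553 days: 7 > 553 is false
  passport validity remaining ≤ 115 months: 50 ≤ 115 is true
  biometrics captured: yes → true
Combine:
[1.1.1.1] true OR true = true
[1.1.1] NOT true = false
[1.1.2.2] false AND false = false
[1.1.2] false AND false = false
[1.1] exactly-one(false, false) = false
[1] NOT false = true
[2] exactly-one(false, true, true) = false
[root] true AND false = false
Overall: false → refused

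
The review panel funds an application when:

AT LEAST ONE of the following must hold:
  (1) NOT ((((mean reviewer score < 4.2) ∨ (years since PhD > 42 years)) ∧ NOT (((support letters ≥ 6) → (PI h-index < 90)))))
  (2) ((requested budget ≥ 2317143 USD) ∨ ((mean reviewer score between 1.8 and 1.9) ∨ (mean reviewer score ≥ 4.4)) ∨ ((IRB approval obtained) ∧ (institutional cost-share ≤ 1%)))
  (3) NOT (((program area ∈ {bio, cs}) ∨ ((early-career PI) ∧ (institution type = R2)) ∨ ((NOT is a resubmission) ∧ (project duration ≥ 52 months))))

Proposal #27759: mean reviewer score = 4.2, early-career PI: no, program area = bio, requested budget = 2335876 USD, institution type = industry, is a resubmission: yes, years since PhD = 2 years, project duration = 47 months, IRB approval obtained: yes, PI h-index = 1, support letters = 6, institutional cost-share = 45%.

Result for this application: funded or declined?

Funded

Atomic conditions:
  mean reviewer score < 4.2: 4.2 < 4.2 is false
  years since PhD > 42 years: 2 > 42 is false
  support letters ≥ 6: 6 ≥ 6 is true
  PI h-index < 90: 1 < 90 is true
  requested budget ≥ 2317143 USD: 2335876 ≥ 2317143 is true
  mean reviewer score between 1.8 and 1.9: 4.2 in [1.8, 1.9] is false
  mean reviewer score ≥ 4.4: 4.2 ≥ 4.4 is false
  IRB approval obtained: yes → true
  institutional cost-share ≤ 1%: 45 ≤ 1 is false
  program area ∈ {bio, cs}: bio is in the set → true
  early-career PI: no → false
  institution type = R2: industry == R2 is false
  NOT is a resubmission: yes → false
  project duration ≥ 52 months: 47 ≥ 52 is false
Combine:
[1.1.1] false OR false = false
[1.1.2.1] true → true = true
[1.1.2] NOT true = false
[1.1] false AND false = false
[1] NOT false = true
[2.2] false OR false = false
[2.3] true AND false = false
[2] true OR false OR false = true
[3.1.2] false AND false = false
[3.1.3] false AND false = false
[3.1] true OR false OR false = true
[3] NOT true = false
[root] true OR true OR false = true
Overall: true → funded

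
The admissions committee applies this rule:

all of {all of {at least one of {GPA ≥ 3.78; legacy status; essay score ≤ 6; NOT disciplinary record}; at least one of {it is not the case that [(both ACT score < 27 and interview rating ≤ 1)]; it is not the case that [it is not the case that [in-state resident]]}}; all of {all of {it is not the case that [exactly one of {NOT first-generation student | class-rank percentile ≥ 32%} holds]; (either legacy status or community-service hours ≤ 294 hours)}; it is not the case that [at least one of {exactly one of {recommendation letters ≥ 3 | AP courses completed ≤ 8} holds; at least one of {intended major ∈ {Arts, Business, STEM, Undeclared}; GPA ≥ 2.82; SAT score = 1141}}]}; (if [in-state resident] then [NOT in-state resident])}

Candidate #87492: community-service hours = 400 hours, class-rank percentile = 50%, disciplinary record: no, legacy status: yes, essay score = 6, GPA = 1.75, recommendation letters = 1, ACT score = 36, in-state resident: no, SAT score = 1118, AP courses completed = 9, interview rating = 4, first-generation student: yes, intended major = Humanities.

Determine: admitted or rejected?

Rejected

Atomic conditions:
  GPA ≥ 3.78: 1.75 ≥ 3.78 is false
  legacy status: yes → true
  essay score ≤ 6: 6 ≤ 6 is true
  NOT disciplinary record: no → true
  ACT score < 27: 36 < 27 is false
  interview rating ≤ 1: 4 ≤ 1 is false
  in-state resident: no → false
  NOT first-generation student: yes → false
  class-rank percentile ≥ 32%: 50 ≥ 32 is true
  community-service hours ≤ 294 hours: 400 ≤ 294 is false
  recommendation letters ≥ 3: 1 ≥ 3 is false
  AP courses completed ≤ 8: 9 ≤ 8 is false
  intended major ∈ {Arts, Business, STEM, Undeclared}: Humanities is not in the set → false
  GPA ≥ 2.82: 1.75 ≥ 2.82 is false
  SAT score = 1141: 1118 == 1141 is false
  NOT in-state resident: no → true
Combine:
[1.1] false OR true OR true OR true = true
[1.2.1.1] false AND false = false
[1.2.1] NOT false = true
[1.2.2.1] NOT false = true
[1.2.2] NOT true = false
[1.2] true OR false = true
[1] true AND true = true
[2.1.1.1] exactly-one(false, true) = true
[2.1.1] NOT true = false
[2.1.2] true OR false = true
[2.1] false AND true = false
[2.2.1.1] exactly-one(false, false) = false
[2.2.1.2] false OR false OR false = false
[2.2.1] false OR false = false
[2.2] NOT false = true
[2] false AND true = false
[3] false → true (antecedent false ⇒ implication holds) = true
[root] true AND false AND true = false
Overall: false → rejected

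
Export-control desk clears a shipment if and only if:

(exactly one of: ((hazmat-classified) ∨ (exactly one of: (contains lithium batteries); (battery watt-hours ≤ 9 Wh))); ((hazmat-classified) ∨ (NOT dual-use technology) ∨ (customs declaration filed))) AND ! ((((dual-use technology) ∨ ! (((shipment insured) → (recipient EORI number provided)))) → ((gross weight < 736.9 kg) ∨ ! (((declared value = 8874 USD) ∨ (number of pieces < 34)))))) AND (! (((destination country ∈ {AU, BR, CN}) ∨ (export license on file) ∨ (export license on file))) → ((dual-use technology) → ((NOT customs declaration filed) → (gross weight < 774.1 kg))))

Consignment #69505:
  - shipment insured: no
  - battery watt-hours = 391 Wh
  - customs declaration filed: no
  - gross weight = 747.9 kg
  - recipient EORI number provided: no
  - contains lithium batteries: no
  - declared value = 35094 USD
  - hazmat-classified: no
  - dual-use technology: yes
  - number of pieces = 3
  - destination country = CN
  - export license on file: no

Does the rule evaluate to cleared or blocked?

Blocked

Atomic conditions:
  hazmat-classified: no → false
  contains lithium batteries: no → false
  battery watt-hours ≤ 9 Wh: 391 ≤ 9 is false
  NOT dual-use technology: yes → false
  customs declaration filed: no → false
  dual-use technology: yes → true
  shipment insured: no → false
  recipient EORI number provided: no → false
  gross weight < 736.9 kg: 747.9 < 736.9 is false
  declared value = 8874 USD: 35094 == 8874 is false
  number of pieces < 34: 3 < 34 is true
  destination country ∈ {AU, BR, CN}: CN is in the set → true
  export license on file: no → false
  NOT customs declaration filed: no → true
  gross weight < 774.1 kg: 747.9 < 774.1 is true
Combine:
[1.1.2] exactly-one(false, false) = false
[1.1] false OR false = false
[1.2] false OR false OR false = false
[1] exactly-one(false, false) = false
[2.1.1.2.1] false → false (antecedent false ⇒ implication holds) = true
[2.1.1.2] NOT true = false
[2.1.1] true OR false = true
[2.1.2.2.1] false OR true = true
[2.1.2.2] NOT true = false
[2.1.2] false OR false = false
[2.1] true → false = false
[2] NOT false = true
[3.1.1] true OR false OR false = true
[3.1] NOT true = false
[3.2.2] true → true = true
[3.2] true → true = true
[3] false → true (antecedent false ⇒ implication holds) = true
[root] false AND true AND true = false
Overall: false → blocked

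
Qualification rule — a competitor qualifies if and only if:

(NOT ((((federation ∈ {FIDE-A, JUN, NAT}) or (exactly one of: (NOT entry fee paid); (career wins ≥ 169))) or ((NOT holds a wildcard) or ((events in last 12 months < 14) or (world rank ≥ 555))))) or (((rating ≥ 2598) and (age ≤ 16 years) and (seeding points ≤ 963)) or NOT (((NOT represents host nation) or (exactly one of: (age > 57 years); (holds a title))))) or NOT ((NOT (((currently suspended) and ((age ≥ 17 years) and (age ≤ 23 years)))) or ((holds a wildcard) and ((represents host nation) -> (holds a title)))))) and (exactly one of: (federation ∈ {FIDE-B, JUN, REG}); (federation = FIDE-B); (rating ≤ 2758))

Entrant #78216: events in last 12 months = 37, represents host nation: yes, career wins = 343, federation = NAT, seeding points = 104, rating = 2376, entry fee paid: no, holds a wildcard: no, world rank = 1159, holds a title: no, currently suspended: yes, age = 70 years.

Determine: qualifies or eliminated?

Atomic conditions:
  federation ∈ {FIDE-A, JUN, NAT}: NAT is in the set → true
  NOT entry fee paid: no → true
  career wins ≥ 169: 343 ≥ 169 is true
  NOT holds a wildcard: no → true
  events in last 12 months < 14: 37 < 14 is false
  world rank ≥ 555: 1159 ≥ 555 is true
  rating ≥ 2598: 2376 ≥ 2598 is false
  age ≤ 16 years: 70 ≤ 16 is false
  seeding points ≤ 963: 104 ≤ 963 is true
  NOT represents host nation: yes → false
  age > 57 years: 70 > 57 is true
  holds a title: no → false
  currently suspended: yes → true
  age ≥ 17 years: 70 ≥ 17 is true
  age ≤ 23 years: 70 ≤ 23 is false
  holds a wildcard: no → false
  represents host nation: yes → true
  federation ∈ {FIDE-B, JUN, REG}: NAT is not in the set → false
  federation = FIDE-B: NAT == FIDE-B is false
  rating ≤ 2758: 2376 ≤ 2758 is true
Combine:
[1.1.1.1.2] exactly-one(true, true) = false
[1.1.1.1] true OR false = true
[1.1.1.2.2] false OR true = true
[1.1.1.2] true OR true = true
[1.1.1] true OR true = true
[1.1] NOT true = false
[1.2.1] false AND false AND true = false
[1.2.2.1.2] exactly-one(true, false) = true
[1.2.2.1] false OR true = true
[1.2.2] NOT true = false
[1.2] false OR false = false
[1.3.1.1.1.2] true AND false = false
[1.3.1.1.1] true AND false = false
[1.3.1.1] NOT false = true
[1.3.1.2.2] true → false = false
[1.3.1.2] false AND false = false
[1.3.1] true OR false = true
[1.3] NOT true = false
[1] false OR false OR false = false
[2] exactly-one(false, false, true) = true
[root] false AND true = false
Overall: false → eliminated

Eliminated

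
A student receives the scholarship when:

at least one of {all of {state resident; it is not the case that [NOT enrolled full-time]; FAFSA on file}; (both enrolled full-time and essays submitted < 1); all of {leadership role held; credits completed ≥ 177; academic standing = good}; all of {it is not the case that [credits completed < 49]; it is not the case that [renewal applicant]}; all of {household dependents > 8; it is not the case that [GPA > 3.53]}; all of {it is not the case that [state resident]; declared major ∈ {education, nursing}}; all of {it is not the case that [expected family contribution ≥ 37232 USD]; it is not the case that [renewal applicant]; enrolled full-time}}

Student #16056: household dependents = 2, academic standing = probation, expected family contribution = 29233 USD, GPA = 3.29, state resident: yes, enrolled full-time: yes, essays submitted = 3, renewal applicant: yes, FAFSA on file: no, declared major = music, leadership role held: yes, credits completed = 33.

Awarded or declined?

Declined

Atomic conditions:
  state resident: yes → true
  NOT enrolled full-time: yes → false
  FAFSA on file: no → false
  enrolled full-time: yes → true
  essays submitted < 1: 3 < 1 is false
  leadership role held: yes → true
  credits completed ≥ 177: 33 ≥ 177 is false
  academic standing = good: probation == good is false
  credits completed < 49: 33 < 49 is true
  renewal applicant: yes → true
  household dependents > 8: 2 > 8 is false
  GPA > 3.53: 3.29 > 3.53 is false
  declared major ∈ {education, nursing}: music is not in the set → false
  expected family contribution ≥ 37232 USD: 29233 ≥ 37232 is false
Combine:
[1.2] NOT false = true
[1] true AND true AND false = false
[2] true AND false = false
[3] true AND false AND false = false
[4.1] NOT true = false
[4.2] NOT true = false
[4] false AND false = false
[5.2] NOT false = true
[5] false AND true = false
[6.1] NOT true = false
[6] false AND false = false
[7.1] NOT false = true
[7.2] NOT true = false
[7] true AND false AND true = false
[root] false OR false OR false OR false OR false OR false OR false = false
Overall: false → declined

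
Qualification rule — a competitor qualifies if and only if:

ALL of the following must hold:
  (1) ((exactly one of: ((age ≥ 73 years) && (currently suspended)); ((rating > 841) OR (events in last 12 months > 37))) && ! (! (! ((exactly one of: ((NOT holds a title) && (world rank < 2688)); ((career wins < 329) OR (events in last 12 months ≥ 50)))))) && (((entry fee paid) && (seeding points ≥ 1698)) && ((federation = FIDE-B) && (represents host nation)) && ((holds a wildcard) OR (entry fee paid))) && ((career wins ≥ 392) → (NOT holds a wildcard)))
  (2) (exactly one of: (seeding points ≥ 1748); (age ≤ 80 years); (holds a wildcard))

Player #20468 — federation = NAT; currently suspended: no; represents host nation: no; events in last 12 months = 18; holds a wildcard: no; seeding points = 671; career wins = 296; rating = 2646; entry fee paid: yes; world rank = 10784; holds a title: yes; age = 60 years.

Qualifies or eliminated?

Atomic conditions:
  age ≥ 73 years: 60 ≥ 73 is false
  currently suspended: no → false
  rating > 841: 2646 > 841 is true
  events in last 12 months > 37: 18 > 37 is false
  NOT holds a title: yes → false
  world rank < 2688: 10784 < 2688 is false
  career wins < 329: 296 < 329 is true
  events in last 12 months ≥ 50: 18 ≥ 50 is false
  entry fee paid: yes → true
  seeding points ≥ 1698: 671 ≥ 1698 is false
  federation = FIDE-B: NAT == FIDE-B is false
  represents host nation: no → false
  holds a wildcard: no → false
  career wins ≥ 392: 296 ≥ 392 is false
  NOT holds a wildcard: no → true
  seeding points ≥ 1748: 671 ≥ 1748 is false
  age ≤ 80 years: 60 ≤ 80 is true
Combine:
[1.1.1] false AND false = false
[1.1.2] true OR false = true
[1.1] exactly-one(false, true) = true
[1.2.1.1.1.1] false AND false = false
[1.2.1.1.1.2] true OR false = true
[1.2.1.1.1] exactly-one(false, true) = true
[1.2.1.1] NOT true = false
[1.2.1] NOT false = true
[1.2] NOT true = false
[1.3.1] true AND false = false
[1.3.2] false AND false = false
[1.3.3] false OR true = true
[1.3] false AND false AND true = false
[1.4] false → true (antecedent false ⇒ implication holds) = true
[1] true AND false AND false AND true = false
[2] exactly-one(false, true, false) = true
[root] false AND true = false
Overall: false → eliminated

Eliminated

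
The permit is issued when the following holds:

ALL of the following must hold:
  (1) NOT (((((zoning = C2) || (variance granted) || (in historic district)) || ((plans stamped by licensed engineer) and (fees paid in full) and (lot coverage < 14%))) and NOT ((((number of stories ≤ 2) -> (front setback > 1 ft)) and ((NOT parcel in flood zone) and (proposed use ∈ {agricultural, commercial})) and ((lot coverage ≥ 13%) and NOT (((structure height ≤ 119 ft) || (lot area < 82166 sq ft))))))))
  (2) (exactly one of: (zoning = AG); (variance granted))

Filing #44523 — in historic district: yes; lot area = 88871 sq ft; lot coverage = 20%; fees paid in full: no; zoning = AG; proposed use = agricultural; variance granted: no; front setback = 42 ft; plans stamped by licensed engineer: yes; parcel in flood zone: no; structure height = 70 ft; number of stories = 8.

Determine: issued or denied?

Atomic conditions:
  zoning = C2: AG == C2 is false
  variance granted: no → false
  in historic district: yes → true
  plans stamped by licensed engineer: yes → true
  fees paid in full: no → false
  lot coverage < 14%: 20 < 14 is false
  number of stories ≤ 2: 8 ≤ 2 is false
  front setback > 1 ft: 42 > 1 is true
  NOT parcel in flood zone: no → true
  proposed use ∈ {agricultural, commercial}: agricultural is in the set → true
  lot coverage ≥ 13%: 20 ≥ 13 is true
  structure height ≤ 119 ft: 70 ≤ 119 is true
  lot area < 82166 sq ft: 88871 < 82166 is false
  zoning = AG: AG == AG is true
Combine:
[1.1.1.1] false OR false OR true = true
[1.1.1.2] true AND false AND false = false
[1.1.1] true OR false = true
[1.1.2.1.1] false → true (antecedent false ⇒ implication holds) = true
[1.1.2.1.2] true AND true = true
[1.1.2.1.3.2.1] true OR false = true
[1.1.2.1.3.2] NOT true = false
[1.1.2.1.3] true AND false = false
[1.1.2.1] true AND true AND false = false
[1.1.2] NOT false = true
[1.1] true AND true = true
[1] NOT true = false
[2] exactly-one(true, false) = true
[root] false AND true = false
Overall: false → denied

Denied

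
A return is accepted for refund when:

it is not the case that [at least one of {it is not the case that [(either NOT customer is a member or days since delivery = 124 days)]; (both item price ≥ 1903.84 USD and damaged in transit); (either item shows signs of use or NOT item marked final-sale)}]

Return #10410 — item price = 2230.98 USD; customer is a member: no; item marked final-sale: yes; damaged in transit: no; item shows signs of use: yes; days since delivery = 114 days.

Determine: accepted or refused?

Atomic conditions:
  NOT customer is a member: no → true
  days since delivery = 124 days: 114 == 124 is false
  item price ≥ 1903.84 USD: 2230.98 ≥ 1903.84 is true
  damaged in transit: no → false
  item shows signs of use: yes → true
  NOT item marked final-sale: yes → false
Combine:
[1.1.1] true OR false = true
[1.1] NOT true = false
[1.2] true AND false = false
[1.3] true OR false = true
[1] false OR false OR true = true
[root] NOT true = false
Overall: false → refused

Refused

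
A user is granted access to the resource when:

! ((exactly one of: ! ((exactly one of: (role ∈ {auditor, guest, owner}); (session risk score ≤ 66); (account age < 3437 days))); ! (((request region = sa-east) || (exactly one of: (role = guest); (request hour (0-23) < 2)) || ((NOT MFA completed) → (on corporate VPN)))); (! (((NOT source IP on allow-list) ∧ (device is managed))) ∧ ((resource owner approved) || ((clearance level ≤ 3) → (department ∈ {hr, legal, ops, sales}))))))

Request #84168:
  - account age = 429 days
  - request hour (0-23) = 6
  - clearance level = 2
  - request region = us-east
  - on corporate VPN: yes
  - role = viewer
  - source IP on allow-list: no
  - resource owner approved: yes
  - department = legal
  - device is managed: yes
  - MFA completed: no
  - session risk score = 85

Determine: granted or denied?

Atomic conditions:
  role ∈ {auditor, guest, owner}: viewer is not in the set → false
  session risk score ≤ 66: 85 ≤ 66 is false
  account age < 3437 days: 429 < 3437 is true
  request region = sa-east: us-east == sa-east is false
  role = guest: viewer == guest is false
  request hour (0-23) < 2: 6 < 2 is false
  NOT MFA completed: no → true
  on corporate VPN: yes → true
  NOT source IP on allow-list: no → true
  device is managed: yes → true
  resource owner approved: yes → true
  clearance level ≤ 3: 2 ≤ 3 is true
  department ∈ {hr, legal, ops, sales}: legal is in the set → true
Combine:
[1.1.1] exactly-one(false, false, true) = true
[1.1] NOT true = false
[1.2.1.2] exactly-one(false, false) = false
[1.2.1.3] true → true = true
[1.2.1] false OR false OR true = true
[1.2] NOT true = false
[1.3.1.1] true AND true = true
[1.3.1] NOT true = false
[1.3.2.2] true → true = true
[1.3.2] true OR true = true
[1.3] false AND true = false
[1] exactly-one(false, false, false) = false
[root] NOT false = true
Overall: true → granted

Granted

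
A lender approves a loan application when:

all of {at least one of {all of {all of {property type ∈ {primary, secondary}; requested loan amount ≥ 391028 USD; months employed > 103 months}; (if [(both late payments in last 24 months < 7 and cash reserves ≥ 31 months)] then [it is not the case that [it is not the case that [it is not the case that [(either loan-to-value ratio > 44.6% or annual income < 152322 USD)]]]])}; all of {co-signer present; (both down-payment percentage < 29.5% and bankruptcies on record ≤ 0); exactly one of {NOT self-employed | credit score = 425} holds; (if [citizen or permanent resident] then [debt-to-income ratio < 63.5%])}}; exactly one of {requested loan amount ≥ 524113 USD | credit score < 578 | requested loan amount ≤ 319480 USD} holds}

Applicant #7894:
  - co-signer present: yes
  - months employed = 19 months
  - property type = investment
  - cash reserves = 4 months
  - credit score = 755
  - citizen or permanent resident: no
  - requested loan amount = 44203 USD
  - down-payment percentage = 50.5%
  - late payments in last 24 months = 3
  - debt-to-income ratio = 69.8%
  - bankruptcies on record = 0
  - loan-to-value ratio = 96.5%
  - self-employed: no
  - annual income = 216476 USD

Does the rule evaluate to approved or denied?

Atomic conditions:
  property type ∈ {primary, secondary}: investment is not in the set → false
  requested loan amount ≥ 391028 USD: 44203 ≥ 391028 is false
  months employed > 103 months: 19 > 103 is false
  late payments in last 24 months < 7: 3 < 7 is true
  cash reserves ≥ 31 months: 4 ≥ 31 is false
  loan-to-value ratio > 44.6%: 96.5 > 44.6 is true
  annual income < 152322 USD: 216476 < 152322 is false
  co-signer present: yes → true
  down-payment percentage < 29.5%: 50.5 < 29.5 is false
  bankruptcies on record ≤ 0: 0 ≤ 0 is true
  NOT self-employed: no → true
  credit score = 425: 755 == 425 is false
  citizen or permanent resident: no → false
  debt-to-income ratio < 63.5%: 69.8 < 63.5 is false
  requested loan amount ≥ 524113 USD: 44203 ≥ 524113 is false
  credit score < 578: 755 < 578 is false
  requested loan amount ≤ 319480 USD: 44203 ≤ 319480 is true
Combine:
[1.1.1] false AND false AND false = false
[1.1.2.1] true AND false = false
[1.1.2.2.1.1.1] true OR false = true
[1.1.2.2.1.1] NOT true = false
[1.1.2.2.1] NOT false = true
[1.1.2.2] NOT true = false
[1.1.2] false → false (antecedent false ⇒ implication holds) = true
[1.1] false AND true = false
[1.2.2] false AND true = false
[1.2.3] exactly-one(true, false) = true
[1.2.4] false → false (antecedent false ⇒ implication holds) = true
[1.2] true AND false AND true AND true = false
[1] false OR false = false
[2] exactly-one(false, false, true) = true
[root] false AND true = false
Overall: false → denied

Denied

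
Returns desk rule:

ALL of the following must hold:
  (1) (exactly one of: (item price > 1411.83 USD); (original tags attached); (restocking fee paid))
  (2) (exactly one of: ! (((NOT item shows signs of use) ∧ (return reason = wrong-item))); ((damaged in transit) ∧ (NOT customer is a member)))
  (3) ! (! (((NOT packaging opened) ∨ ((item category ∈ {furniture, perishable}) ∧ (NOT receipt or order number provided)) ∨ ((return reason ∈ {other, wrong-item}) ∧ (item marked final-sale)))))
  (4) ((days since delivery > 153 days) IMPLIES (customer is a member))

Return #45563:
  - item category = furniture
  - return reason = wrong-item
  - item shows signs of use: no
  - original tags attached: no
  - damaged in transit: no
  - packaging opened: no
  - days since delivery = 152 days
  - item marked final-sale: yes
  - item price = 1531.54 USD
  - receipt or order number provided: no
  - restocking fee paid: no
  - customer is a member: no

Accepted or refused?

Atomic conditions:
  item price > 1411.83 USD: 1531.54 > 1411.83 is true
  original tags attached: no → false
  restocking fee paid: no → false
  NOT item shows signs of use: no → true
  return reason = wrong-item: wrong-item == wrong-item is true
  damaged in transit: no → false
  NOT customer is a member: no → true
  NOT packaging opened: no → true
  item category ∈ {furniture, perishable}: furniture is in the set → true
  NOT receipt or order number provided: no → true
  return reason ∈ {other, wrong-item}: wrong-item is in the set → true
  item marked final-sale: yes → true
  days since delivery > 153 days: 152 > 153 is false
  customer is a member: no → false
Combine:
[1] exactly-one(true, false, false) = true
[2.1.1] true AND true = true
[2.1] NOT true = false
[2.2] false AND true = false
[2] exactly-one(false, false) = false
[3.1.1.2] true AND true = true
[3.1.1.3] true AND true = true
[3.1.1] true OR true OR true = true
[3.1] NOT true = false
[3] NOT false = true
[4] false → false (antecedent false ⇒ implication holds) = true
[root] true AND false AND true AND true = false
Overall: false → refused

Refused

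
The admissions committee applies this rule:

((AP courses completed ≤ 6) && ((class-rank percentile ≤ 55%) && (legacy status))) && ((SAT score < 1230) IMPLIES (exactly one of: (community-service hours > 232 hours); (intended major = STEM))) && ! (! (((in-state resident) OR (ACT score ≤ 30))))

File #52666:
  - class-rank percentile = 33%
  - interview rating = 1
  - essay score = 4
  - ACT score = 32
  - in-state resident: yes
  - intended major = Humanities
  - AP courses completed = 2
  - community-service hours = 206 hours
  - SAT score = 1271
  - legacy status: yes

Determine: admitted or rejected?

Atomic conditions:
  AP courses completed ≤ 6: 2 ≤ 6 is true
  class-rank percentile ≤ 55%: 33 ≤ 55 is true
  legacy status: yes → true
  SAT score < 1230: 1271 < 1230 is false
  community-service hours > 232 hours: 206 > 232 is false
  intended major = STEM: Humanities == STEM is false
  in-state resident: yes → true
  ACT score ≤ 30: 32 ≤ 30 is false
Combine:
[1.2] true AND true = true
[1] true AND true = true
[2.2] exactly-one(false, false) = false
[2] false → false (antecedent false ⇒ implication holds) = true
[3.1.1] true OR false = true
[3.1] NOT true = false
[3] NOT false = true
[root] true AND true AND true = true
Overall: true → admitted

Admitted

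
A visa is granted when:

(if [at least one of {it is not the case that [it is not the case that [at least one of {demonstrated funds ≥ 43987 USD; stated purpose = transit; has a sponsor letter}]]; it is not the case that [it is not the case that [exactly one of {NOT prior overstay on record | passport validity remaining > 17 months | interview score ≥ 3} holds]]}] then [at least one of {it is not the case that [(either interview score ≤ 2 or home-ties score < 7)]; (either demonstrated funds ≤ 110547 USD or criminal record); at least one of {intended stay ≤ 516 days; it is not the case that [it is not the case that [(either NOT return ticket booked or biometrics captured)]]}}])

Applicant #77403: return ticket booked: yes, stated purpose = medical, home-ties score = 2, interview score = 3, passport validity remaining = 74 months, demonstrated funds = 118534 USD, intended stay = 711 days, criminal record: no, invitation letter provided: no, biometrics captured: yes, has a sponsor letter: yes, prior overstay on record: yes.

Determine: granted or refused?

Granted

Atomic conditions:
  demonstrated funds ≥ 43987 USD: 118534 ≥ 43987 is true
  stated purpose = transit: medical == transit is false
  has a sponsor letter: yes → true
  NOT prior overstay on record: yes → false
  passport validity remaining > 17 months: 74 > 17 is true
  interview score ≥ 3: 3 ≥ 3 is true
  interview score ≤ 2: 3 ≤ 2 is false
  home-ties score < 7: 2 < 7 is true
  demonstrated funds ≤ 110547 USD: 118534 ≤ 110547 is false
  criminal record: no → false
  intended stay ≤ 516 days: 711 ≤ 516 is false
  NOT return ticket booked: yes → false
  biometrics captured: yes → true
Combine:
[1.1.1.1] true OR false OR true = true
[1.1.1] NOT true = false
[1.1] NOT false = true
[1.2.1.1] exactly-one(false, true, true) = false
[1.2.1] NOT false = true
[1.2] NOT true = false
[1] true OR false = true
[2.1.1] false OR true = true
[2.1] NOT true = false
[2.2] false OR false = false
[2.3.2.1.1] false OR true = true
[2.3.2.1] NOT true = false
[2.3.2] NOT false = true
[2.3] false OR true = true
[2] false OR false OR true = true
[root] true → true = true
Overall: true → granted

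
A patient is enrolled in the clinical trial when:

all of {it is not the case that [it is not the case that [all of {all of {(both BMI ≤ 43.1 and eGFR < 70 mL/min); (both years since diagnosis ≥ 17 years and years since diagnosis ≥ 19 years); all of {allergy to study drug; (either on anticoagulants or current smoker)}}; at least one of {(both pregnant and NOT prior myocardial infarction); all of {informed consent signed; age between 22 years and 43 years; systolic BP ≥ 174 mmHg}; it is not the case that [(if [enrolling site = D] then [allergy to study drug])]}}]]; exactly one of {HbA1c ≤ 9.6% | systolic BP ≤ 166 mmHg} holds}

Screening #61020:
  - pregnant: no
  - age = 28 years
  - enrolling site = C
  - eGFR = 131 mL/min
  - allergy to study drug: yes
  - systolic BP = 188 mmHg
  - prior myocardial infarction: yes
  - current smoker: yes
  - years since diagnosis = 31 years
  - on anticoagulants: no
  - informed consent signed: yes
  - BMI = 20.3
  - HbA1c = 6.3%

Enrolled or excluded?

Atomic conditions:
  BMI ≤ 43.1: 20.3 ≤ 43.1 is true
  eGFR < 70 mL/min: 131 < 70 is false
  years since diagnosis ≥ 17 years: 31 ≥ 17 is true
  years since diagnosis ≥ 19 years: 31 ≥ 19 is true
  allergy to study drug: yes → true
  on anticoagulants: no → false
  current smoker: yes → true
  pregnant: no → false
  NOT prior myocardial infarction: yes → false
  informed consent signed: yes → true
  age between 22 years and 43 years: 28 in [22, 43] is true
  systolic BP ≥ 174 mmHg: 188 ≥ 174 is true
  enrolling site = D: C == D is false
  HbA1c ≤ 9.6%: 6.3 ≤ 9.6 is true
  systolic BP ≤ 166 mmHg: 188 ≤ 166 is false
Combine:
[1.1.1.1.1] true AND false = false
[1.1.1.1.2] true AND true = true
[1.1.1.1.3.2] false OR true = true
[1.1.1.1.3] true AND true = true
[1.1.1.1] false AND true AND true = false
[1.1.1.2.1] false AND false = false
[1.1.1.2.2] true AND true AND true = true
[1.1.1.2.3.1] false → true (antecedent false ⇒ implication holds) = true
[1.1.1.2.3] NOT true = false
[1.1.1.2] false OR true OR false = true
[1.1.1] false AND true = false
[1.1] NOT false = true
[1] NOT true = false
[2] exactly-one(true, false) = true
[root] false AND true = false
Overall: false → excluded

Excluded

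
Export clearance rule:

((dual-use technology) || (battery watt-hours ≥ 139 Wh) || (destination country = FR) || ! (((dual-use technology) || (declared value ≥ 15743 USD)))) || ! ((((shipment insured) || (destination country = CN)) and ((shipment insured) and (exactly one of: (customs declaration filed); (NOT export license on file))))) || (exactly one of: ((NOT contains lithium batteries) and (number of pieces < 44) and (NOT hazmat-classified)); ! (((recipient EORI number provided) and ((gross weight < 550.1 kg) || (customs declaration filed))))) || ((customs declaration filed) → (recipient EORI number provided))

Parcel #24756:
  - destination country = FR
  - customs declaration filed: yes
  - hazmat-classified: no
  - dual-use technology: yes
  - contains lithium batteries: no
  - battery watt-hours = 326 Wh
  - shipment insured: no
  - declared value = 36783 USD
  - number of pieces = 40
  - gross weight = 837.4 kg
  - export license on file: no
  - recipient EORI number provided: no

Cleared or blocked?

Atomic conditions:
  dual-use technology: yes → true
  battery watt-hours ≥ 139 Wh: 326 ≥ 139 is true
  destination country = FR: FR == FR is true
  declared value ≥ 15743 USD: 36783 ≥ 15743 is true
  shipment insured: no → false
  destination country = CN: FR == CN is false
  customs declaration filed: yes → true
  NOT export license on file: no → true
  NOT contains lithium batteries: no → true
  number of pieces < 44: 40 < 44 is true
  NOT hazmat-classified: no → true
  recipient EORI number provided: no → false
  gross weight < 550.1 kg: 837.4 < 550.1 is false
Combine:
[1.4.1] true OR true = true
[1.4] NOT true = false
[1] true OR true OR true OR false = true
[2.1.1] false OR false = false
[2.1.2.2] exactly-one(true, true) = false
[2.1.2] false AND false = false
[2.1] false AND false = false
[2] NOT false = true
[3.1] true AND true AND true = true
[3.2.1.2] false OR true = true
[3.2.1] false AND true = false
[3.2] NOT false = true
[3] exactly-one(true, true) = false
[4] true → false = false
[root] true OR true OR false OR false = true
Overall: true → cleared

Cleared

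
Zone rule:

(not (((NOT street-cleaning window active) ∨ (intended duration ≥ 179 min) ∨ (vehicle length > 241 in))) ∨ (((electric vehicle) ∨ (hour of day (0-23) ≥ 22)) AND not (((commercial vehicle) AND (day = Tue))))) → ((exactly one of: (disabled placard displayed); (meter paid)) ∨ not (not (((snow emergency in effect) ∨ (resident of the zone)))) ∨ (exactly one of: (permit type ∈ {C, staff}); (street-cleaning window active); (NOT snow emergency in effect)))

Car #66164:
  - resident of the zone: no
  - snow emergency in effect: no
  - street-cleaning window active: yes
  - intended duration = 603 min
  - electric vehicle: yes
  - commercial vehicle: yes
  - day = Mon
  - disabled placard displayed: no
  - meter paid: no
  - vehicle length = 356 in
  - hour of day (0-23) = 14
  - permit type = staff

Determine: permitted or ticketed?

Ticketed

Atomic conditions:
  NOT street-cleaning window active: yes → false
  intended duration ≥ 179 min: 603 ≥ 179 is true
  vehicle length > 241 in: 356 > 241 is true
  electric vehicle: yes → true
  hour of day (0-23) ≥ 22: 14 ≥ 22 is false
  commercial vehicle: yes → true
  day = Tue: Mon == Tue is false
  disabled placard displayed: no → false
  meter paid: no → false
  snow emergency in effect: no → false
  resident of the zone: no → false
  permit type ∈ {C, staff}: staff is in the set → true
  street-cleaning window active: yes → true
  NOT snow emergency in effect: no → true
Combine:
[1.1.1] false OR true OR true = true
[1.1] NOT true = false
[1.2.1] true OR false = true
[1.2.2.1] true AND false = false
[1.2.2] NOT false = true
[1.2] true AND true = true
[1] false OR true = true
[2.1] exactly-one(false, false) = false
[2.2.1.1] false OR false = false
[2.2.1] NOT false = true
[2.2] NOT true = false
[2.3] exactly-one(true, true, true) = false
[2] false OR false OR false = false
[root] true → false = false
Overall: false → ticketed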